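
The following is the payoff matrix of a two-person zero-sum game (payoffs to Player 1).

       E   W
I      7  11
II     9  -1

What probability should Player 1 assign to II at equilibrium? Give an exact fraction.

Row minima: I → 7, II → -1; maximin = 7.
Column maxima: E → 9, W → 11; minimax = 9.
7 ≠ 9, so there is no saddle point; optimal play is mixed.
Let Player 1 play I with probability p. Expected payoff against E: 7p + 9(1−p) = −2p + 9; against W: 11p + (-1)(1−p) = 12p − 1.
Setting these equal: −2p + 9 = 12p − 1 ⇒ −14p = -10 ⇒ p = 5/7, and the value is (-2)·(5/7) + 9 = 53/7.
For Player 2: with q = P(E), equating I's and II's payoffs gives −4q + 11 = 10q − 1 ⇒ q = 6/7.

2/7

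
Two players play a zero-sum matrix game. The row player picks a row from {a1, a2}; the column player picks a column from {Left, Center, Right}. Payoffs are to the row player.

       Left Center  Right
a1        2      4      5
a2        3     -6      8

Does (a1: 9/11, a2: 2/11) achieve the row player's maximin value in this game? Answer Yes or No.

Yes

Against Left this mix gives (9/11)·2 + (2/11)·3 = 24/11.
Against Center this mix gives (9/11)·4 + (2/11)·(-6) = 24/11.
Against Right this mix gives (9/11)·5 + (2/11)·8 = 61/11.
All of the column player's active replies (Left, Center) yield 24/11, and no column does worse for the row player. The mix makes the column player indifferent and guarantees 24/11, so it is optimal.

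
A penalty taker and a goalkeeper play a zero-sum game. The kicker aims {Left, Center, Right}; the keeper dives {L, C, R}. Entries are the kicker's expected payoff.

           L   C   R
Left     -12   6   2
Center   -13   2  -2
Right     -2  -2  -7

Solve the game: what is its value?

Row minima: Left → -12, Center → -13, Right → -7; maximin = -7.
Column maxima: L → -2, C → 6, R → 2; minimax = -2.
-7 ≠ -2, so there is no saddle point; optimal play is mixed.
Center is strictly dominated by Left, so the kicker never plays it.
C is strictly dominated by R (it gives the kicker strictly more in every row), so the keeper never plays it.
On the remaining 2×2 (Left, Right vs L, R):
Let the kicker play Left with probability p. Expected payoff against L: (-12)p + (-2)(1−p) = −10p − 2; against R: 2p + (-7)(1−p) = 9p − 7.
Setting these equal: −10p − 2 = 9p − 7 ⇒ −19p = -5 ⇒ p = 5/19, and the value is (-10)·(5/19) − 2 = -88/19.
For the keeper: with q = P(L), equating Left's and Right's payoffs gives −14q + 2 = 5q − 7 ⇒ q = 9/19.

-88/19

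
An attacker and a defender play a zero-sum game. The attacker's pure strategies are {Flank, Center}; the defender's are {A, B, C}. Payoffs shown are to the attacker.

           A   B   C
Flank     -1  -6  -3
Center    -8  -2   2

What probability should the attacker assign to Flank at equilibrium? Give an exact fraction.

6/11

Row minima: Flank → -6, Center → -8; maximin = -6.
Column maxima: A → -1, B → -2, C → 2; minimax = -2.
-6 ≠ -2, so there is no saddle point; optimal play is mixed.
C is strictly dominated by B (it gives the attacker strictly more in every row), so the defender never plays it.
On the remaining 2×2 (Flank, Center vs A, B):
Let the attacker play Flank with probability p. Expected payoff against A: (-1)p + (-8)(1−p) = 7p − 8; against B: (-6)p + (-2)(1−p) = −4p − 2.
Setting these equal: 7p − 8 = −4p − 2 ⇒ 11p = 6 ⇒ p = 6/11, and the value is (7)·(6/11) − 8 = -46/11.
For the defender: with q = P(A), equating Flank's and Center's payoffs gives 5q − 6 = −6q − 2 ⇒ q = 4/11.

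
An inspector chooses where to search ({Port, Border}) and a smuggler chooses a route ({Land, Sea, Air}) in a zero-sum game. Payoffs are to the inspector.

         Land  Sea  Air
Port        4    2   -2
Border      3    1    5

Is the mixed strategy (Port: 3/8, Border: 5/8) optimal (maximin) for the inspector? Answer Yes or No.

Against Land this mix gives (3/8)·4 + (5/8)·3 = 27/8.
Against Sea this mix gives (3/8)·2 + (5/8)·1 = 11/8.
Against Air this mix gives (3/8)·(-2) + (5/8)·5 = 19/8.
The smuggler will play Sea, holding the inspector to 11/8. Shifting weight toward the row that does better against Sea would raise this floor (the equalizing mix achieves 3/2 against both Sea and Air), so the proposed strategy is not optimal.

No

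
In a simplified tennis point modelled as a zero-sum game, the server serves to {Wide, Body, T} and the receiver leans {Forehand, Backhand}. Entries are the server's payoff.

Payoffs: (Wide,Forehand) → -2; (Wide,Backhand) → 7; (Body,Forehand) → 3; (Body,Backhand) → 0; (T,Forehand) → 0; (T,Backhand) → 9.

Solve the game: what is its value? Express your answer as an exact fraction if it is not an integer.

9/4

Row minima: Wide → -2, Body → 0, T → 0; maximin = 0.
Column maxima: Forehand → 3, Backhand → 9; minimax = 3.
0 ≠ 3, so there is no saddle point; optimal play is mixed.
Wide is strictly dominated by T, so the server never plays it.
On the remaining 2×2 (Body, T vs Forehand, Backhand):
Let the server play Body with probability p. Expected payoff against Forehand: 3p + 0(1−p) = 3p; against Backhand: 0p + 9(1−p) = −9p + 9.
Setting these equal: 3p = −9p + 9 ⇒ 12p = 9 ⇒ p = 3/4, and the value is (3)·(3/4) = 9/4.
For the receiver: with q = P(Forehand), equating Body's and T's payoffs gives 3q = −9q + 9 ⇒ q = 3/4.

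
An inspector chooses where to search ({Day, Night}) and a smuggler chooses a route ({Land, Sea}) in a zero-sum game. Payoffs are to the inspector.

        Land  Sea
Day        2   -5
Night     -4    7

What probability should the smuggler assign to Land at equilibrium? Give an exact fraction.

Row minima: Day → -5, Night → -4; maximin = -4.
Column maxima: Land → 2, Sea → 7; minimax = 2.
-4 ≠ 2, so there is no saddle point; optimal play is mixed.
Let the inspector play Day with probability p. Expected payoff against Land: 2p + (-4)(1−p) = 6p − 4; against Sea: (-5)p + 7(1−p) = −12p + 7.
Setting these equal: 6p − 4 = −12p + 7 ⇒ 18p = 11 ⇒ p = 11/18, and the value is (6)·(11/18) − 4 = -1/3.
For the smuggler: with q = P(Land), equating Day's and Night's payoffs gives 7q − 5 = −11q + 7 ⇒ q = 2/3.

2/3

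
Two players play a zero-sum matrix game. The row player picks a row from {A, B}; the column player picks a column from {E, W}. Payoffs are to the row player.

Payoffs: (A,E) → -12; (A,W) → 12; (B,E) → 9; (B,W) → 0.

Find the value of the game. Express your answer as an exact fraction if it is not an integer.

Row minima: A → -12, B → 0; maximin = 0.
Column maxima: E → 9, W → 12; minimax = 9.
0 ≠ 9, so there is no saddle point; optimal play is mixed.
Let the row player play A with probability p. Expected payoff against E: (-12)p + 9(1−p) = −21p + 9; against W: 12p + 0(1−p) = 12p.
Setting these equal: −21p + 9 = 12p ⇒ −33p = -9 ⇒ p = 3/11, and the value is (-21)·(3/11) + 9 = 36/11.
For the column player: with q = P(E), equating A's and B's payoffs gives −24q + 12 = 9q ⇒ q = 4/11.

36/11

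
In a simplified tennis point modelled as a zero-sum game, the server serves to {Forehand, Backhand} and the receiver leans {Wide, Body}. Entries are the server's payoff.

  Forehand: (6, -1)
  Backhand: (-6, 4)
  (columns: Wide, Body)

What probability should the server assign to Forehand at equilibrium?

Row minima: Forehand → -1, Backhand → -6; maximin = -1.
Column maxima: Wide → 6, Body → 4; minimax = 4.
-1 ≠ 4, so there is no saddle point; optimal play is mixed.
Let the server play Forehand with probability p. Expected payoff against Wide: 6p + (-6)(1−p) = 12p − 6; against Body: (-1)p + 4(1−p) = −5p + 4.
Setting these equal: 12p − 6 = −5p + 4 ⇒ 17p = 10 ⇒ p = 10/17, and the value is (12)·(10/17) − 6 = 18/17.
For the receiver: with q = P(Wide), equating Forehand's and Backhand's payoffs gives 7q − 1 = −10q + 4 ⇒ q = 5/17.

10/17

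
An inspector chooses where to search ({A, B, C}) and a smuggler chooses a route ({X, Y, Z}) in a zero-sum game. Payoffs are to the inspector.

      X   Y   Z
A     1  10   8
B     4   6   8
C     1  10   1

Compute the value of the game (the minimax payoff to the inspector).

4

Row minima: A → 1, B → 4, C → 1; maximin = 4.
Column maxima: X → 4, Y → 10, Z → 8; minimax = 4.
Since maximin = minimax = 4, there is a saddle point and the value is 4.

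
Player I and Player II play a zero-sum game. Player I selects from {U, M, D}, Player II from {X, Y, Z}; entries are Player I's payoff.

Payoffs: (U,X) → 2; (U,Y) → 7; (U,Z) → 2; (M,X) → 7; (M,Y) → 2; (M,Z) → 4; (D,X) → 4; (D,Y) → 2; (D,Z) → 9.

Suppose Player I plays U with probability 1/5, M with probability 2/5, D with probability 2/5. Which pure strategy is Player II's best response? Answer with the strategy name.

If Player II plays X, Player I's expected payoff is (1/5)·2 + (2/5)·7 + (2/5)·4 = 24/5.
If Player II plays Y, Player I's expected payoff is (1/5)·7 + (2/5)·2 + (2/5)·2 = 3.
If Player II plays Z, Player I's expected payoff is (1/5)·2 + (2/5)·4 + (2/5)·9 = 28/5.
Player II minimizes Player I's payoff; the smallest is 3, so the best response is Y.

Y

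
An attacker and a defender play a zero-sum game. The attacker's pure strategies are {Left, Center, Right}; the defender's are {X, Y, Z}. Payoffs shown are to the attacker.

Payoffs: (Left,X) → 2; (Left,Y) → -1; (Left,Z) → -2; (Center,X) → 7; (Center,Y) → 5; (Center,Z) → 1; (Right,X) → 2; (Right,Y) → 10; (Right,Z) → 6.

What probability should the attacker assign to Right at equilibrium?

3/5

Row minima: Left → -2, Center → 1, Right → 2; maximin = 2.
Column maxima: X → 7, Y → 10, Z → 6; minimax = 6.
2 ≠ 6, so there is no saddle point; optimal play is mixed.
Left is strictly dominated by Center, so the attacker never plays it.
Y is strictly dominated by Z (it gives the attacker strictly more in every row), so the defender never plays it.
On the remaining 2×2 (Center, Right vs X, Z):
Let the attacker play Center with probability p. Expected payoff against X: 7p + 2(1−p) = 5p + 2; against Z: 1p + 6(1−p) = −5p + 6.
Setting these equal: 5p + 2 = −5p + 6 ⇒ 10p = 4 ⇒ p = 2/5, and the value is (5)·(2/5) + 2 = 4.
For the defender: with q = P(X), equating Center's and Right's payoffs gives 6q + 1 = −4q + 6 ⇒ q = 1/2.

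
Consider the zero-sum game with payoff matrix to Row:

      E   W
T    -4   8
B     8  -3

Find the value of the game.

52/23

Row minima: T → -4, B → -3; maximin = -3.
Column maxima: E → 8, W → 8; minimax = 8.
-3 ≠ 8, so there is no saddle point; optimal play is mixed.
Let Row play T with probability p. Expected payoff against E: (-4)p + 8(1−p) = −12p + 8; against W: 8p + (-3)(1−p) = 11p − 3.
Setting these equal: −12p + 8 = 11p − 3 ⇒ −23p = -11 ⇒ p = 11/23, and the value is (-12)·(11/23) + 8 = 52/23.
For Column: with q = P(E), equating T's and B's payoffs gives −12q + 8 = 11q − 3 ⇒ q = 11/23.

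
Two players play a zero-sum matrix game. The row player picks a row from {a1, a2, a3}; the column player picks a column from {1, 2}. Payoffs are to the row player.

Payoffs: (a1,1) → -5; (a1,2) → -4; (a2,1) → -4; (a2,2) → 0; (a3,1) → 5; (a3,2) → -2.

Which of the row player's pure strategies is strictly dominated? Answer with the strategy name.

a1

a2 gives a strictly higher payoff than a1 against every column: -4 > -5, 0 > -4.
So a1 is strictly dominated and the row player never plays it.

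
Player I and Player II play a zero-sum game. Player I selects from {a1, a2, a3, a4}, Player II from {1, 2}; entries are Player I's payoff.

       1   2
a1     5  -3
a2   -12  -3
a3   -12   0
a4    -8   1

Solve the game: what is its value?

Row minima: a1 → -3, a2 → -12, a3 → -12, a4 → -8; maximin = -3.
Column maxima: 1 → 5, 2 → 1; minimax = 1.
-3 ≠ 1, so there is no saddle point; optimal play is mixed.
a2 is strictly dominated by a4, so Player I never plays it.
a3 is strictly dominated by a4, so Player I never plays it.
On the remaining 2×2 (a1, a4 vs 1, 2):
Let Player I play a1 with probability p. Expected payoff against 1: 5p + (-8)(1−p) = 13p − 8; against 2: (-3)p + 1(1−p) = −4p + 1.
Setting these equal: 13p − 8 = −4p + 1 ⇒ 17p = 9 ⇒ p = 9/17, and the value is (13)·(9/17) − 8 = -19/17.
For Player II: with q = P(1), equating a1's and a4's payoffs gives 8q − 3 = −9q + 1 ⇒ q = 4/17.

-19/17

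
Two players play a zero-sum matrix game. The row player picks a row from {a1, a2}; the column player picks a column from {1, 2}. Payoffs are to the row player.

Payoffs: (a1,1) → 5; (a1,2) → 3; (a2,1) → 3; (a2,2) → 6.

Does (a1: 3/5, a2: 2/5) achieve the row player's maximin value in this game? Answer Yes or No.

Yes

Against 1 this mix gives (3/5)·5 + (2/5)·3 = 21/5.
Against 2 this mix gives (3/5)·3 + (2/5)·6 = 21/5.
All of the column player's active replies (1, 2) yield 21/5, and no column does worse for the row player. The mix makes the column player indifferent and guarantees 21/5, so it is optimal.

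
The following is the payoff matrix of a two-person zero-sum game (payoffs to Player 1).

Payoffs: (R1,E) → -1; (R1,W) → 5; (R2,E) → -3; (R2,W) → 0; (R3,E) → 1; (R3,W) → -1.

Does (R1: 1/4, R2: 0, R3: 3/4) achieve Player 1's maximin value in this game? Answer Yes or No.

Yes

Against E this mix gives (1/4)·(-1) + (3/4)·1 = 1/2.
Against W this mix gives (1/4)·5 + (3/4)·(-1) = 1/2.
All of Player 2's active replies (E, W) yield 1/2, and no column does worse for Player 1. The mix makes Player 2 indifferent and guarantees 1/2, so it is optimal.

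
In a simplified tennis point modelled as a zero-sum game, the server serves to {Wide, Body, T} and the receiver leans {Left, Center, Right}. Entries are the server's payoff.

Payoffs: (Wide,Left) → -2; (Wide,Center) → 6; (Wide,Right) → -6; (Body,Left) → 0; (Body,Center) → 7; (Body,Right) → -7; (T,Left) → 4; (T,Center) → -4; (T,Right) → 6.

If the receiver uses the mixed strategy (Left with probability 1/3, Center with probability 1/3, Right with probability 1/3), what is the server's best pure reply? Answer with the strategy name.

Expected payoff of Wide: (1/3)·(-2) + (1/3)·6 + (1/3)·(-6) = -2/3.
Expected payoff of Body: (1/3)·0 + (1/3)·7 + (1/3)·(-7) = 0.
Expected payoff of T: (1/3)·4 + (1/3)·(-4) + (1/3)·6 = 2.
The largest is 2, so the server's best response is T.

T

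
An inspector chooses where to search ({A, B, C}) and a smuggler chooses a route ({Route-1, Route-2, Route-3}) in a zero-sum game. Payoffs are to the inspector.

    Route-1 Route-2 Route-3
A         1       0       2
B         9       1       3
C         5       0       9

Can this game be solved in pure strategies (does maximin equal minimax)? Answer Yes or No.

Yes

Row minima: A → 0, B → 1, C → 0; maximin = 1.
Column maxima: Route-1 → 9, Route-2 → 1, Route-3 → 9; minimax = 1.
maximin = minimax = 1, so a saddle point exists.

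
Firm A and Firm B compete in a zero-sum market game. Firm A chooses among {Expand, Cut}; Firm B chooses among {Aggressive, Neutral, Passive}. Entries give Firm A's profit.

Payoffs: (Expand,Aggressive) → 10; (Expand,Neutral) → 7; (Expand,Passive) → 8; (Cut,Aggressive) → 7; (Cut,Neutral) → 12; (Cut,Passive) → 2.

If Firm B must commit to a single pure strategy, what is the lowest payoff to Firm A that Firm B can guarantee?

8

Column maxima: Aggressive → 10, Neutral → 12, Passive → 8.
The smallest of these is 8.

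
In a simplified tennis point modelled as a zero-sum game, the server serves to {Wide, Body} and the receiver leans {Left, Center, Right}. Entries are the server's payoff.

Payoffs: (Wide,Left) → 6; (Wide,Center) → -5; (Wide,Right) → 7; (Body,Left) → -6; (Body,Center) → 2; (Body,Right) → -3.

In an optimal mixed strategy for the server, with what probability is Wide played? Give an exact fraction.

8/19

Row minima: Wide → -5, Body → -6; maximin = -5.
Column maxima: Left → 6, Center → 2, Right → 7; minimax = 2.
-5 ≠ 2, so there is no saddle point; optimal play is mixed.
Right is strictly dominated by Left (it gives the server strictly more in every row), so the receiver never plays it.
On the remaining 2×2 (Wide, Body vs Left, Center):
Let the server play Wide with probability p. Expected payoff against Left: 6p + (-6)(1−p) = 12p − 6; against Center: (-5)p + 2(1−p) = −7p + 2.
Setting these equal: 12p − 6 = −7p + 2 ⇒ 19p = 8 ⇒ p = 8/19, and the value is (12)·(8/19) − 6 = -18/19.
For the receiver: with q = P(Left), equating Wide's and Body's payoffs gives 11q − 5 = −8q + 2 ⇒ q = 7/19.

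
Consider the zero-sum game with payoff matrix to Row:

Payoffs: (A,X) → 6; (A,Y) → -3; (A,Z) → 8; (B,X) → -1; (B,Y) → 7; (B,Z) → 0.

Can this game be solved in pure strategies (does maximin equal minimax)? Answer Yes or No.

No

Row minima: A → -3, B → -1; maximin = -1.
Column maxima: X → 6, Y → 7, Z → 8; minimax = 6.
-1 ≠ 6, so no pure-strategy equilibrium exists.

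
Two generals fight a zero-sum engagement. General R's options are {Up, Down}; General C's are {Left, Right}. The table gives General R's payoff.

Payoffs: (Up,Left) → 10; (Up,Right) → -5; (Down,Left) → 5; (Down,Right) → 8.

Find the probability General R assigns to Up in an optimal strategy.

1/6

Row minima: Up → -5, Down → 5; maximin = 5.
Column maxima: Left → 10, Right → 8; minimax = 8.
5 ≠ 8, so there is no saddle point; optimal play is mixed.
Let General R play Up with probability p. Expected payoff against Left: 10p + 5(1−p) = 5p + 5; against Right: (-5)p + 8(1−p) = −13p + 8.
Setting these equal: 5p + 5 = −13p + 8 ⇒ 18p = 3 ⇒ p = 1/6, and the value is (5)·(1/6) + 5 = 35/6.
For General C: with q = P(Left), equating Up's and Down's payoffs gives 15q − 5 = −3q + 8 ⇒ q = 13/18.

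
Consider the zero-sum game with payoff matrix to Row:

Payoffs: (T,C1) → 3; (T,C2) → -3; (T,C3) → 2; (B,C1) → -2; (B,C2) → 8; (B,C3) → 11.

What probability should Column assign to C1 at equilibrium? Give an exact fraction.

11/16

Row minima: T → -3, B → -2; maximin = -2.
Column maxima: C1 → 3, C2 → 8, C3 → 11; minimax = 3.
-2 ≠ 3, so there is no saddle point; optimal play is mixed.
C3 is strictly dominated by C2 (it gives Row strictly more in every row), so Column never plays it.
On the remaining 2×2 (T, B vs C1, C2):
Let Row play T with probability p. Expected payoff against C1: 3p + (-2)(1−p) = 5p − 2; against C2: (-3)p + 8(1−p) = −11p + 8.
Setting these equal: 5p − 2 = −11p + 8 ⇒ 16p = 10 ⇒ p = 5/8, and the value is (5)·(5/8) − 2 = 9/8.
For Column: with q = P(C1), equating T's and B's payoffs gives 6q − 3 = −10q + 8 ⇒ q = 11/16.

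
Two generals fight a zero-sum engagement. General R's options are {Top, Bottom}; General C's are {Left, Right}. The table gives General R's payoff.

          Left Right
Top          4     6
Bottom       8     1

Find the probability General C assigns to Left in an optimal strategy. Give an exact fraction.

Row minima: Top → 4, Bottom → 1; maximin = 4.
Column maxima: Left → 8, Right → 6; minimax = 6.
4 ≠ 6, so there is no saddle point; optimal play is mixed.
Let General R play Top with probability p. Expected payoff against Left: 4p + 8(1−p) = −4p + 8; against Right: 6p + 1(1−p) = 5p + 1.
Setting these equal: −4p + 8 = 5p + 1 ⇒ −9p = -7 ⇒ p = 7/9, and the value is (-4)·(7/9) + 8 = 44/9.
For General C: with q = P(Left), equating Top's and Bottom's payoffs gives −2q + 6 = 7q + 1 ⇒ q = 5/9.

5/9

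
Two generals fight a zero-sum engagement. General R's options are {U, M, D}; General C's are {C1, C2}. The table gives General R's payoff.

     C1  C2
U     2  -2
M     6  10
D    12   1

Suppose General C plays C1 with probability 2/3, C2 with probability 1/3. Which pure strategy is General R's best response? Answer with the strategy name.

D

Expected payoff of U: (2/3)·2 + (1/3)·(-2) = 2/3.
Expected payoff of M: (2/3)·6 + (1/3)·10 = 22/3.
Expected payoff of D: (2/3)·12 + (1/3)·1 = 25/3.
The largest is 25/3, so General R's best response is D.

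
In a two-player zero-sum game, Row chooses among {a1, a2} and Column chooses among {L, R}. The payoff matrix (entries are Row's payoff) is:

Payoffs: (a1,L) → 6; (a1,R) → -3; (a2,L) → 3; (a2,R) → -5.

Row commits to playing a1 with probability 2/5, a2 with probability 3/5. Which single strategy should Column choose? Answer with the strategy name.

R

If Column plays L, Row's expected payoff is (2/5)·6 + (3/5)·3 = 21/5.
If Column plays R, Row's expected payoff is (2/5)·(-3) + (3/5)·(-5) = -21/5.
Column minimizes Row's payoff; the smallest is -21/5, so the best response is R.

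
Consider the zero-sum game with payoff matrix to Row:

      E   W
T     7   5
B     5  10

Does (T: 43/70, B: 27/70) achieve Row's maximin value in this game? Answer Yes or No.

No

Against E this mix gives (43/70)·7 + (27/70)·5 = 218/35.
Against W this mix gives (43/70)·5 + (27/70)·10 = 97/14.
Column will play E, holding Row to 218/35. Shifting weight toward the row that does better against E would raise this floor (the equalizing mix achieves 45/7 against both E and W), so the proposed strategy is not optimal.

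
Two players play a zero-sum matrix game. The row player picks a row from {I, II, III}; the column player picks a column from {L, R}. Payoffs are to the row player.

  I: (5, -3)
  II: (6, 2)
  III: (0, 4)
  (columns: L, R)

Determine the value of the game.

3

Row minima: I → -3, II → 2, III → 0; maximin = 2.
Column maxima: L → 6, R → 4; minimax = 4.
2 ≠ 4, so there is no saddle point; optimal play is mixed.
I is strictly dominated by II, so the row player never plays it.
On the remaining 2×2 (II, III vs L, R):
Let the row player play II with probability p. Expected payoff against L: 6p + 0(1−p) = 6p; against R: 2p + 4(1−p) = −2p + 4.
Setting these equal: 6p = −2p + 4 ⇒ 8p = 4 ⇒ p = 1/2, and the value is (6)·(1/2) = 3.
For the column player: with q = P(L), equating II's and III's payoffs gives 4q + 2 = −4q + 4 ⇒ q = 1/4.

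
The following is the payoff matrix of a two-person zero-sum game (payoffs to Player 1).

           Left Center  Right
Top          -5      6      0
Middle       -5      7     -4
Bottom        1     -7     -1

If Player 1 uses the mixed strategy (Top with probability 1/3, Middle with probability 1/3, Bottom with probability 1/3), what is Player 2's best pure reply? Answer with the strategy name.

Left

If Player 2 plays Left, Player 1's expected payoff is (1/3)·(-5) + (1/3)·(-5) + (1/3)·1 = -3.
If Player 2 plays Center, Player 1's expected payoff is (1/3)·6 + (1/3)·7 + (1/3)·(-7) = 2.
If Player 2 plays Right, Player 1's expected payoff is (1/3)·0 + (1/3)·(-4) + (1/3)·(-1) = -5/3.
Player 2 minimizes Player 1's payoff; the smallest is -3, so the best response is Left.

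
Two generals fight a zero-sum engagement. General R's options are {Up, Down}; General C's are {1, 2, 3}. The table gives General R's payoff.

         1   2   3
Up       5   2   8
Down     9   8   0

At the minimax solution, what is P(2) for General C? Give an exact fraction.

Row minima: Up → 2, Down → 0; maximin = 2.
Column maxima: 1 → 9, 2 → 8, 3 → 8; minimax = 8.
2 ≠ 8, so there is no saddle point; optimal play is mixed.
1 is strictly dominated by 2 (it gives General R strictly more in every row), so General C never plays it.
On the remaining 2×2 (Up, Down vs 2, 3):
Let General R play Up with probability p. Expected payoff against 2: 2p + 8(1−p) = −6p + 8; against 3: 8p + 0(1−p) = 8p.
Setting these equal: −6p + 8 = 8p ⇒ −14p = -8 ⇒ p = 4/7, and the value is (-6)·(4/7) + 8 = 32/7.
For General C: with q = P(2), equating Up's and Down's payoffs gives −6q + 8 = 8q ⇒ q = 4/7.

4/7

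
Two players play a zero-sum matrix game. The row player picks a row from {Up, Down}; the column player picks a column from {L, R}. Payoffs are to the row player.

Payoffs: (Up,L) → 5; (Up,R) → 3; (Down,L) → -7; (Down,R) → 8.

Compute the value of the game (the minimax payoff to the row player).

Row minima: Up → 3, Down → -7; maximin = 3.
Column maxima: L → 5, R → 8; minimax = 5.
3 ≠ 5, so there is no saddle point; optimal play is mixed.
Let the row player play Up with probability p. Expected payoff against L: 5p + (-7)(1−p) = 12p − 7; against R: 3p + 8(1−p) = −5p + 8.
Setting these equal: 12p − 7 = −5p + 8 ⇒ 17p = 15 ⇒ p = 15/17, and the value is (12)·(15/17) − 7 = 61/17.
For the column player: with q = P(L), equating Up's and Down's payoffs gives 2q + 3 = −15q + 8 ⇒ q = 5/17.

61/17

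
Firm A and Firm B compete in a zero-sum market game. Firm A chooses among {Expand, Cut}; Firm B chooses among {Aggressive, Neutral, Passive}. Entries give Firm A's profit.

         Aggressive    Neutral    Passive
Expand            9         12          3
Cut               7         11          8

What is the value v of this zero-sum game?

51/7

Row minima: Expand → 3, Cut → 7; maximin = 7.
Column maxima: Aggressive → 9, Neutral → 12, Passive → 8; minimax = 8.
7 ≠ 8, so there is no saddle point; optimal play is mixed.
Neutral is strictly dominated by Aggressive (it gives Firm A strictly more in every row), so Firm B never plays it.
On the remaining 2×2 (Expand, Cut vs Aggressive, Passive):
Let Firm A play Expand with probability p. Expected payoff against Aggressive: 9p + 7(1−p) = 2p + 7; against Passive: 3p + 8(1−p) = −5p + 8.
Setting these equal: 2p + 7 = −5p + 8 ⇒ 7p = 1 ⇒ p = 1/7, and the value is (2)·(1/7) + 7 = 51/7.
For Firm B: with q = P(Aggressive), equating Expand's and Cut's payoffs gives 6q + 3 = −q + 8 ⇒ q = 5/7.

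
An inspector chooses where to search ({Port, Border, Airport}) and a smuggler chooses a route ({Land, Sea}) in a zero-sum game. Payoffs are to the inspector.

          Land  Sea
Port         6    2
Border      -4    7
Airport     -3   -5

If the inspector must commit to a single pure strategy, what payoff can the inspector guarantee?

Row minima: Port → 2, Border → -4, Airport → -5.
The best of these is 2.

2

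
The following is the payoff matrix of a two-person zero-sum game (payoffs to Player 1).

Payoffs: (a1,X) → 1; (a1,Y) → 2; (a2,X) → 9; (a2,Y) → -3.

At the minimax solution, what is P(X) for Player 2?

Row minima: a1 → 1, a2 → -3; maximin = 1.
Column maxima: X → 9, Y → 2; minimax = 2.
1 ≠ 2, so there is no saddle point; optimal play is mixed.
Let Player 1 play a1 with probability p. Expected payoff against X: 1p + 9(1−p) = −8p + 9; against Y: 2p + (-3)(1−p) = 5p − 3.
Setting these equal: −8p + 9 = 5p − 3 ⇒ −13p = -12 ⇒ p = 12/13, and the value is (-8)·(12/13) + 9 = 21/13.
For Player 2: with q = P(X), equating a1's and a2's payoffs gives −q + 2 = 12q − 3 ⇒ q = 5/13.

5/13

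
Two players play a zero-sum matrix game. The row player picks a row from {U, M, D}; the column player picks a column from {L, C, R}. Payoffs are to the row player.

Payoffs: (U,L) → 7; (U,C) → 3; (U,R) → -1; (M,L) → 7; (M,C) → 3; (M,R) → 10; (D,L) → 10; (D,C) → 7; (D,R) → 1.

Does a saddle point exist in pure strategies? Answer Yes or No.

No

Row minima: U → -1, M → 3, D → 1; maximin = 3.
Column maxima: L → 10, C → 7, R → 10; minimax = 7.
3 ≠ 7, so no pure-strategy equilibrium exists.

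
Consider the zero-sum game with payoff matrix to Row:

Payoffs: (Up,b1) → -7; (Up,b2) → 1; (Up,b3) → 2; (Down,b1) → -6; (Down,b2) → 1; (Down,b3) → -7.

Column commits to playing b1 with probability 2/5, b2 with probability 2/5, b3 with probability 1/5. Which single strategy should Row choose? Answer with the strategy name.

Expected payoff of Up: (2/5)·(-7) + (2/5)·1 + (1/5)·2 = -2.
Expected payoff of Down: (2/5)·(-6) + (2/5)·1 + (1/5)·(-7) = -17/5.
The largest is -2, so Row's best response is Up.

Up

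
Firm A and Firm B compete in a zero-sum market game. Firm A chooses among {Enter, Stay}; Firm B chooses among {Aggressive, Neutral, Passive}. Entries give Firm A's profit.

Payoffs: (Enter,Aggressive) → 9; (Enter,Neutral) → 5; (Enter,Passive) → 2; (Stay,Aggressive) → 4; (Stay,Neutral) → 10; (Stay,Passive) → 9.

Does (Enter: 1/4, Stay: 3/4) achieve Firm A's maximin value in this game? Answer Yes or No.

No

Against Aggressive this mix gives (1/4)·9 + (3/4)·4 = 21/4.
Against Neutral this mix gives (1/4)·5 + (3/4)·10 = 35/4.
Against Passive this mix gives (1/4)·2 + (3/4)·9 = 29/4.
Firm B will play Aggressive, holding Firm A to 21/4. Shifting weight toward the row that does better against Aggressive would raise this floor (the equalizing mix achieves 73/12 against both Aggressive and Passive), so the proposed strategy is not optimal.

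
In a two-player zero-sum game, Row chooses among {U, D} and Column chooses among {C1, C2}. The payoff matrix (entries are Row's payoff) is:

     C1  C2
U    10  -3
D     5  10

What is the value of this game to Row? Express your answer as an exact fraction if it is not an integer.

Row minima: U → -3, D → 5; maximin = 5.
Column maxima: C1 → 10, C2 → 10; minimax = 10.
5 ≠ 10, so there is no saddle point; optimal play is mixed.
Let Row play U with probability p. Expected payoff against C1: 10p + 5(1−p) = 5p + 5; against C2: (-3)p + 10(1−p) = −13p + 10.
Setting these equal: 5p + 5 = −13p + 10 ⇒ 18p = 5 ⇒ p = 5/18, and the value is (5)·(5/18) + 5 = 115/18.
For Column: with q = P(C1), equating U's and D's payoffs gives 13q − 3 = −5q + 10 ⇒ q = 13/18.

115/18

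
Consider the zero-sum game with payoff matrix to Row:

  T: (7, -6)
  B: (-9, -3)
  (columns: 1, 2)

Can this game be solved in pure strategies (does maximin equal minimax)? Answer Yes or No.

No

Row minima: T → -6, B → -9; maximin = -6.
Column maxima: 1 → 7, 2 → -3; minimax = -3.
-6 ≠ -3, so no pure-strategy equilibrium exists.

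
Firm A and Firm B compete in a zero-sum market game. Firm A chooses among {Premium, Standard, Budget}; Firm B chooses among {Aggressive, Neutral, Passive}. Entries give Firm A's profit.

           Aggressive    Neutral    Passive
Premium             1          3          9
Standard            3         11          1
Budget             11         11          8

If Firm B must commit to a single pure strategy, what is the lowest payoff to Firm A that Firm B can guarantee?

9

Column maxima: Aggressive → 11, Neutral → 11, Passive → 9.
The smallest of these is 9.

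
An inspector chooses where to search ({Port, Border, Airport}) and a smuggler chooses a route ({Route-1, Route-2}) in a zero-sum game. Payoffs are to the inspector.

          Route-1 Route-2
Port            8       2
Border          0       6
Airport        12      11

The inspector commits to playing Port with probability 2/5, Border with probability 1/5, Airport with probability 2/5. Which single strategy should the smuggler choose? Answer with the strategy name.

Route-2

If the smuggler plays Route-1, the inspector's expected payoff is (2/5)·8 + (1/5)·0 + (2/5)·12 = 8.
If the smuggler plays Route-2, the inspector's expected payoff is (2/5)·2 + (1/5)·6 + (2/5)·11 = 32/5.
The smuggler minimizes the inspector's payoff; the smallest is 32/5, so the best response is Route-2.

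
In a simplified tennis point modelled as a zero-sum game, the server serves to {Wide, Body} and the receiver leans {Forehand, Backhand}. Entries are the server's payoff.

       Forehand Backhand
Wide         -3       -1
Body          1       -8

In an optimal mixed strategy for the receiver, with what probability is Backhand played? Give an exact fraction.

4/11

Row minima: Wide → -3, Body → -8; maximin = -3.
Column maxima: Forehand → 1, Backhand → -1; minimax = -1.
-3 ≠ -1, so there is no saddle point; optimal play is mixed.
Let the server play Wide with probability p. Expected payoff against Forehand: (-3)p + 1(1−p) = −4p + 1; against Backhand: (-1)p + (-8)(1−p) = 7p − 8.
Setting these equal: −4p + 1 = 7p − 8 ⇒ −11p = -9 ⇒ p = 9/11, and the value is (-4)·(9/11) + 1 = -25/11.
For the receiver: with q = P(Forehand), equating Wide's and Body's payoffs gives −2q − 1 = 9q − 8 ⇒ q = 7/11.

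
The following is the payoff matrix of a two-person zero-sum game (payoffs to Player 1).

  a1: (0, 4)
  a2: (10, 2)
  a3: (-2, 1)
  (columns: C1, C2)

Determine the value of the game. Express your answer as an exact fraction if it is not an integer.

10/3

Row minima: a1 → 0, a2 → 2, a3 → -2; maximin = 2.
Column maxima: C1 → 10, C2 → 4; minimax = 4.
2 ≠ 4, so there is no saddle point; optimal play is mixed.
a3 is strictly dominated by a1, so Player 1 never plays it.
On the remaining 2×2 (a1, a2 vs C1, C2):
Let Player 1 play a1 with probability p. Expected payoff against C1: 0p + 10(1−p) = −10p + 10; against C2: 4p + 2(1−p) = 2p + 2.
Setting these equal: −10p + 10 = 2p + 2 ⇒ −12p = -8 ⇒ p = 2/3, and the value is (-10)·(2/3) + 10 = 10/3.
For Player 2: with q = P(C1), equating a1's and a2's payoffs gives −4q + 4 = 8q + 2 ⇒ q = 1/6.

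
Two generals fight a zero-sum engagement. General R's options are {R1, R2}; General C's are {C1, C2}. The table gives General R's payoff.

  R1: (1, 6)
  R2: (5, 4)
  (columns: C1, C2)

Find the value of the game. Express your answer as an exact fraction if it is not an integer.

Row minima: R1 → 1, R2 → 4; maximin = 4.
Column maxima: C1 → 5, C2 → 6; minimax = 5.
4 ≠ 5, so there is no saddle point; optimal play is mixed.
Let General R play R1 with probability p. Expected payoff against C1: 1p + 5(1−p) = −4p + 5; against C2: 6p + 4(1−p) = 2p + 4.
Setting these equal: −4p + 5 = 2p + 4 ⇒ −6p = -1 ⇒ p = 1/6, and the value is (-4)·(1/6) + 5 = 13/3.
For General C: with q = P(C1), equating R1's and R2's payoffs gives −5q + 6 = q + 4 ⇒ q = 1/3.

13/3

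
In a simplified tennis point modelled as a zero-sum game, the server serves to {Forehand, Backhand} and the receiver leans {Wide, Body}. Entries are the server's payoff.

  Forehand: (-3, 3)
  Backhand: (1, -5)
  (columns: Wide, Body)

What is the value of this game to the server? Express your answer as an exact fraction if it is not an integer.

Row minima: Forehand → -3, Backhand → -5; maximin = -3.
Column maxima: Wide → 1, Body → 3; minimax = 1.
-3 ≠ 1, so there is no saddle point; optimal play is mixed.
Let the server play Forehand with probability p. Expected payoff against Wide: (-3)p + 1(1−p) = −4p + 1; against Body: 3p + (-5)(1−p) = 8p − 5.
Setting these equal: −4p + 1 = 8p − 5 ⇒ −12p = -6 ⇒ p = 1/2, and the value is (-4)·(1/2) + 1 = -1.
For the receiver: with q = P(Wide), equating Forehand's and Backhand's payoffs gives −6q + 3 = 6q − 5 ⇒ q = 2/3.

-1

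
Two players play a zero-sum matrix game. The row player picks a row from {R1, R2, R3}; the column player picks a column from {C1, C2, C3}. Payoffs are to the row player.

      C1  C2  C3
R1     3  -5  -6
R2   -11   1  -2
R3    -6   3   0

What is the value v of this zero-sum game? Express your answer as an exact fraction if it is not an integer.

-12/5

Row minima: R1 → -6, R2 → -11, R3 → -6; maximin = -6.
Column maxima: C1 → 3, C2 → 3, C3 → 0; minimax = 0.
-6 ≠ 0, so there is no saddle point; optimal play is mixed.
R2 is strictly dominated by R3, so the row player never plays it.
C2 is strictly dominated by C3 (it gives the row player strictly more in every row), so the column player never plays it.
On the remaining 2×2 (R1, R3 vs C1, C3):
Let the row player play R1 with probability p. Expected payoff against C1: 3p + (-6)(1−p) = 9p − 6; against C3: (-6)p + 0(1−p) = −6p.
Setting these equal: 9p − 6 = −6p ⇒ 15p = 6 ⇒ p = 2/5, and the value is (9)·(2/5) − 6 = -12/5.
For the column player: with q = P(C1), equating R1's and R3's payoffs gives 9q − 6 = −6q ⇒ q = 2/5.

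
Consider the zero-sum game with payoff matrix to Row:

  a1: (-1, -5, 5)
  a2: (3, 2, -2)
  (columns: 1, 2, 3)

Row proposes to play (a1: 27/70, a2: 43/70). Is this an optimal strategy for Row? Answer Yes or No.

No

Against 1 this mix gives (27/70)·(-1) + (43/70)·3 = 51/35.
Against 2 this mix gives (27/70)·(-5) + (43/70)·2 = -7/10.
Against 3 this mix gives (27/70)·5 + (43/70)·(-2) = 7/10.
Column will play 2, holding Row to -7/10. Shifting weight toward the row that does better against 2 would raise this floor (the equalizing mix achieves 0 against both 2 and 3), so the proposed strategy is not optimal.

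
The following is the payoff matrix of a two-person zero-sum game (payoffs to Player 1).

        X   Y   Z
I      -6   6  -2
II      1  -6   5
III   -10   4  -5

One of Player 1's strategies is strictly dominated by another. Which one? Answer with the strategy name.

I gives a strictly higher payoff than III against every column: -6 > -10, 6 > 4, -2 > -5.
So III is strictly dominated and Player 1 never plays it.

III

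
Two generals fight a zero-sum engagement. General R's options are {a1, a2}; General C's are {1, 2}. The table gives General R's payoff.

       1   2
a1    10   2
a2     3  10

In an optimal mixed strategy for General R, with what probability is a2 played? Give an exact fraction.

Row minima: a1 → 2, a2 → 3; maximin = 3.
Column maxima: 1 → 10, 2 → 10; minimax = 10.
3 ≠ 10, so there is no saddle point; optimal play is mixed.
Let General R play a1 with probability p. Expected payoff against 1: 10p + 3(1−p) = 7p + 3; against 2: 2p + 10(1−p) = −8p + 10.
Setting these equal: 7p + 3 = −8p + 10 ⇒ 15p = 7 ⇒ p = 7/15, and the value is (7)·(7/15) + 3 = 94/15.
For General C: with q = P(1), equating a1's and a2's payoffs gives 8q + 2 = −7q + 10 ⇒ q = 8/15.

8/15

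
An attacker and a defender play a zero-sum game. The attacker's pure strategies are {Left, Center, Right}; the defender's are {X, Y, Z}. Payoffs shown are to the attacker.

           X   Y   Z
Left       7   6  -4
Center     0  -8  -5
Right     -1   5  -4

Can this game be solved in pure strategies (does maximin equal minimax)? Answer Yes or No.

Yes

Row minima: Left → -4, Center → -8, Right → -4; maximin = -4.
Column maxima: X → 7, Y → 6, Z → -4; minimax = -4.
maximin = minimax = -4, so a saddle point exists.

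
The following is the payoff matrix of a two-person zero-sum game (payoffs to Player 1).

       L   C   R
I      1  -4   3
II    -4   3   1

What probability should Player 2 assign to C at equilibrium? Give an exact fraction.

5/12

Row minima: I → -4, II → -4; maximin = -4.
Column maxima: L → 1, C → 3, R → 3; minimax = 1.
-4 ≠ 1, so there is no saddle point; optimal play is mixed.
R is strictly dominated by L (it gives Player 1 strictly more in every row), so Player 2 never plays it.
On the remaining 2×2 (I, II vs L, C):
Let Player 1 play I with probability p. Expected payoff against L: 1p + (-4)(1−p) = 5p − 4; against C: (-4)p + 3(1−p) = −7p + 3.
Setting these equal: 5p − 4 = −7p + 3 ⇒ 12p = 7 ⇒ p = 7/12, and the value is (5)·(7/12) − 4 = -13/12.
For Player 2: with q = P(L), equating I's and II's payoffs gives 5q − 4 = −7q + 3 ⇒ q = 7/12.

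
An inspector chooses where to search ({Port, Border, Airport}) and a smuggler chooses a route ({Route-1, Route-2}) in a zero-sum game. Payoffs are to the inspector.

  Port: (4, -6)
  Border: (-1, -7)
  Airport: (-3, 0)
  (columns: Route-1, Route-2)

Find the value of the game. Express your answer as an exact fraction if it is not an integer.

Row minima: Port → -6, Border → -7, Airport → -3; maximin = -3.
Column maxima: Route-1 → 4, Route-2 → 0; minimax = 0.
-3 ≠ 0, so there is no saddle point; optimal play is mixed.
Border is strictly dominated by Port, so the inspector never plays it.
On the remaining 2×2 (Port, Airport vs Route-1, Route-2):
Let the inspector play Port with probability p. Expected payoff against Route-1: 4p + (-3)(1−p) = 7p − 3; against Route-2: (-6)p + 0(1−p) = −6p.
Setting these equal: 7p − 3 = −6p ⇒ 13p = 3 ⇒ p = 3/13, and the value is (7)·(3/13) − 3 = -18/13.
For the smuggler: with q = P(Route-1), equating Port's and Airport's payoffs gives 10q − 6 = −3q ⇒ q = 6/13.

-18/13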